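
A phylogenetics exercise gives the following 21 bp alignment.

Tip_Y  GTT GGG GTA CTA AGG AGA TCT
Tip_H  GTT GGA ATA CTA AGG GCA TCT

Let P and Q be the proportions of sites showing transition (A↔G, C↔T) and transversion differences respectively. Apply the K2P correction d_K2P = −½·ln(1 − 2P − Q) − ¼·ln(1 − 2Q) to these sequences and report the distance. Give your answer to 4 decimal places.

0.2278

The sequences differ at positions 6 (G/A, transition), 7 (G/A, transition), 16 (A/G, transition), 17 (G/C, transversion).
Of the 4 differences, 3 transitions and 1 transversion over 21 sites: P = 3/21 = 0.142857, Q = 1/21 = 0.047619.
d = −0.5·ln(0.666667) − 0.25·ln(0.904762) = −0.5·(-0.405465) − 0.25·(-0.100083) = 0.2278.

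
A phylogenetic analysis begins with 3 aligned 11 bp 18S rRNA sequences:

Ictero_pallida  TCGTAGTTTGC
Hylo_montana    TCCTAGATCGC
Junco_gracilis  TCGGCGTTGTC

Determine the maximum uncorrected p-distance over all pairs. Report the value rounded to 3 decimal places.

Pairwise Hamming distances:
  Ictero_pallida vs Hylo_montana: 3
  Ictero_pallida vs Junco_gracilis: 4
  Hylo_montana vs Junco_gracilis: 6
The largest is 6 mismatches, between Hylo_montana and Junco_gracilis; p = 6/11 = 0.545.

0.545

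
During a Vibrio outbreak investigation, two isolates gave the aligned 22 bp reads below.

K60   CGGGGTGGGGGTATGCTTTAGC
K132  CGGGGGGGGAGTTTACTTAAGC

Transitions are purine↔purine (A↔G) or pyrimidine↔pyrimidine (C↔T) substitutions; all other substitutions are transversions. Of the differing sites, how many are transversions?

Differing sites — 6:T/G (Tv); 10:G/A (Ti); 13:A/T (Tv); 15:G/A (Ti); 19:T/A (Tv).
Of the 5 differences, 2 transitions and 3 transversions, so the answer is 3.

3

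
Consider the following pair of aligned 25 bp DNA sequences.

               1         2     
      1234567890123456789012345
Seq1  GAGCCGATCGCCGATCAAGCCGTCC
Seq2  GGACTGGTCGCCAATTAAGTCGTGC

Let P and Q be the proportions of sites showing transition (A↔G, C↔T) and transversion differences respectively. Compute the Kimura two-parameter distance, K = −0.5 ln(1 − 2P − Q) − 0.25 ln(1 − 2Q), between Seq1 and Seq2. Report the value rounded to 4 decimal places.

0.4790

Differing sites — 2:A/G (Ti); 3:G/A (Ti); 5:C/T (Ti); 7:A/G (Ti); 13:G/A (Ti); 16:C/T (Ti); 20:C/T (Ti); 24:C/G (Tv).
Of the 8 differences, 7 transitions and 1 transversion over 25 sites: P = 7/25 = 0.280000, Q = 1/25 = 0.040000.
d = −0.5·ln(0.400000) − 0.25·ln(0.920000) = −0.5·(-0.916291) − 0.25·(-0.083382) = 0.4790.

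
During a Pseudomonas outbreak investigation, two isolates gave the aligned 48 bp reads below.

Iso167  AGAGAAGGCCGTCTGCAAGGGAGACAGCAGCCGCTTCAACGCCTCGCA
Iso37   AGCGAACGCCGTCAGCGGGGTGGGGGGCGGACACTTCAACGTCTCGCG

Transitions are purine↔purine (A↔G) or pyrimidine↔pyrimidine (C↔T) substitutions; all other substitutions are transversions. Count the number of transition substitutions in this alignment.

9

Mismatches occur at site 3 (A/C, transversion), site 7 (G/C, transversion), site 14 (T/A, transversion), site 17 (A/G, transition), site 18 (A/G, transition), site 21 (G/T, transversion), site 22 (A/G, transition), site 24 (A/G, transition), site 25 (C/G, transversion), site 26 (A/G, transition), site 29 (A/G, transition), site 31 (C/A, transversion), site 33 (G/A, transition), site 42 (C/T, transition), site 48 (A/G, transition).
Of the 15 differences, 9 transitions and 6 transversions, so the answer is 9.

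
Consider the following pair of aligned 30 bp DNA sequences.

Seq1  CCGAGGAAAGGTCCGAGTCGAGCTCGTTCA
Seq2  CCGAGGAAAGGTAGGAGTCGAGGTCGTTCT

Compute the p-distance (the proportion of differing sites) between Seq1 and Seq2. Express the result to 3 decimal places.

Differing sites — 13:C/A; 14:C/G; 23:C/G; 30:A/T.
There are 4 differences over 30 sites, so p = 4/30 = 0.133.

0.133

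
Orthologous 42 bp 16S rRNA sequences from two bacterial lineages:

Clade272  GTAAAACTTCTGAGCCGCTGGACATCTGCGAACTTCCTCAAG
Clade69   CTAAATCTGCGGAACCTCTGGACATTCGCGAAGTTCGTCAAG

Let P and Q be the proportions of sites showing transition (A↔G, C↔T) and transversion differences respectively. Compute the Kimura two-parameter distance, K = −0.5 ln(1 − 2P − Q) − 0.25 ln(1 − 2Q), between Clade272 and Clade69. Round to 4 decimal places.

Mismatches occur at site 1 (G↔C, transversion), site 6 (A↔T, transversion), site 9 (T↔G, transversion), site 11 (T↔G, transversion), site 14 (G↔A, transition), site 17 (G↔T, transversion), site 26 (C↔T, transition), site 27 (T↔C, transition), site 33 (C↔G, transversion), site 37 (C↔G, transversion).
Of the 10 differences, 3 transitions and 7 transversions over 42 sites: P = 3/42 = 0.071429, Q = 7/42 = 0.166667.
d = −0.5·ln(0.690475) − 0.25·ln(0.666666) = −0.5·(-0.370376) − 0.25·(-0.405466) = 0.2866.

0.2866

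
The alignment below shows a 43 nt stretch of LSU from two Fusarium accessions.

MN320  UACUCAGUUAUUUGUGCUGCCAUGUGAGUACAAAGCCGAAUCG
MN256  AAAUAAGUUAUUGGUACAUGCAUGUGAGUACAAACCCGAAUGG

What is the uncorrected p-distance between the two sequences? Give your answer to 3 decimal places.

Differing sites — 1:U/A; 3:C/A; 5:C/A; 13:U/G; 16:G/A; 18:U/A; 19:G/U; 20:C/G; 35:G/C; 42:C/G.
There are 10 differences over 43 sites, so p = 10/43 = 0.233.

0.233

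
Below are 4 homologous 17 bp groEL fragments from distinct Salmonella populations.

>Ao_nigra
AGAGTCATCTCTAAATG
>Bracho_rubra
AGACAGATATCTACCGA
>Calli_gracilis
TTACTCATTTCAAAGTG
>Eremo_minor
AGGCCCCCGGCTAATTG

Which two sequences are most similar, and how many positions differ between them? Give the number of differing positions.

Pairwise Hamming distances:
  Ao_nigra vs Bracho_rubra: 8
  Ao_nigra vs Calli_gracilis: 6
  Ao_nigra vs Eremo_minor: 8
  Bracho_rubra vs Calli_gracilis: 10
  Bracho_rubra vs Eremo_minor: 11
  Calli_gracilis vs Eremo_minor: 10
The smallest is 6, between Ao_nigra and Calli_gracilis.

6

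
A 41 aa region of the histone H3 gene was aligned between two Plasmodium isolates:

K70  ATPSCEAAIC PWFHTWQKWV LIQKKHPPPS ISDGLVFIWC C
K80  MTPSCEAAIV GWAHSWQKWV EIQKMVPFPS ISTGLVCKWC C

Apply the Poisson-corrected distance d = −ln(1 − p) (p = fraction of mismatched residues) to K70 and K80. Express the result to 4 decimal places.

0.3463

The sequences differ at positions 1 (A/M), 10 (C/V), 11 (P/G), 13 (F/A), 15 (T/S), 21 (L/E), 25 (K/M), 26 (H/V), 28 (P/F), 33 (D/T), 37 (F/C), 38 (I/K).
p = 12/41 = 0.292683.
d = −ln(1 − 0.292683) = −ln(0.707317) = 0.3463.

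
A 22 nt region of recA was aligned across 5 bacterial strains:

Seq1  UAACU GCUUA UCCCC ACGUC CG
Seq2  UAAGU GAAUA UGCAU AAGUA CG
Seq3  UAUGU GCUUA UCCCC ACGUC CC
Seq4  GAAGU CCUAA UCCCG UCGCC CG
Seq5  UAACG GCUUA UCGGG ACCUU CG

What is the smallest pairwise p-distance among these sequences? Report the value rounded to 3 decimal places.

Pairwise Hamming distances:
  Seq1 vs Seq2: 8
  Seq1 vs Seq3: 3
  Seq1 vs Seq4: 7
  Seq1 vs Seq5: 6
  Seq2 vs Seq3: 9
  Seq2 vs Seq4: 12
  Seq2 vs Seq5: 11
  Seq3 vs Seq4: 8
  Seq3 vs Seq5: 9
  Seq4 vs Seq5: 11
The smallest is 3 mismatches, between Seq1 and Seq3; p = 3/22 = 0.136.

0.136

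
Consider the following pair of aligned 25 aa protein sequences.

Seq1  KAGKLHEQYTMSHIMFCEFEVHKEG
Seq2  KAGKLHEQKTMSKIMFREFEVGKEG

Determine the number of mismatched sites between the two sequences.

The sequences differ at positions 9 (Y/K), 13 (H/K), 17 (C/R), 22 (H/G).
That gives 4 mismatches out of 25 aligned sites, so the Hamming distance is 4.

4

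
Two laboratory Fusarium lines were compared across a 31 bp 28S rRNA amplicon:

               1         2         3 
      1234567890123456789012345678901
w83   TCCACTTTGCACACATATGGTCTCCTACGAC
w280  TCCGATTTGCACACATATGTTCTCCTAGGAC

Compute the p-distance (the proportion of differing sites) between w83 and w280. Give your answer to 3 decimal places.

0.129

The sequences differ at positions 4 (A/G), 5 (C/A), 20 (G/T), 28 (C/G).
There are 4 differences over 31 sites, so p = 4/31 = 0.129.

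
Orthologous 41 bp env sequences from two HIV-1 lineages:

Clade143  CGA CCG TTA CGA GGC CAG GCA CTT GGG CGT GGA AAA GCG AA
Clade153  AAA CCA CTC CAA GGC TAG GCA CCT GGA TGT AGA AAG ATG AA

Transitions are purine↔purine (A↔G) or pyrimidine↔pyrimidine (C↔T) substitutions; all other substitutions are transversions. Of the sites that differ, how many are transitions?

The sequences differ at positions 1 (C/A, transversion), 2 (G/A, transition), 6 (G/A, transition), 7 (T/C, transition), 9 (A/C, transversion), 11 (G/A, transition), 16 (C/T, transition), 23 (T/C, transition), 27 (G/A, transition), 28 (C/T, transition), 31 (G/A, transition), 36 (A/G, transition), 37 (G/A, transition), 38 (C/T, transition).
Of the 14 differences, 12 transitions and 2 transversions, so the answer is 12.

12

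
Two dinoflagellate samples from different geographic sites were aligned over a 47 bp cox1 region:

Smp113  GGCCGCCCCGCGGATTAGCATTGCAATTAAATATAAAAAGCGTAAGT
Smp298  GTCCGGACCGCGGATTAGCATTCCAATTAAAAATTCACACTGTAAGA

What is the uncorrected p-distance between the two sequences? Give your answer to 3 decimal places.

0.234

The sequences differ at positions 2 (G/T), 6 (C/G), 7 (C/A), 23 (G/C), 32 (T/A), 35 (A/T), 36 (A/C), 38 (A/C), 40 (G/C), 41 (C/T), 47 (T/A).
There are 11 differences over 47 sites, so p = 11/47 = 0.234.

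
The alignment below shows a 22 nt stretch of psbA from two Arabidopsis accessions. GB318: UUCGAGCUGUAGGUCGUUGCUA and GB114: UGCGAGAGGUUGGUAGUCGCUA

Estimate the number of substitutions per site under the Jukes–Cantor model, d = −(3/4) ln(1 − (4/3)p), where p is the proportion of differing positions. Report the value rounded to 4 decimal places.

Mismatches occur at site 2 (U/G), site 7 (C/A), site 8 (U/G), site 11 (A/U), site 15 (C/A), site 18 (U/C).
p = 6/22 = 0.272727.
d = −0.75 · ln(1 − (4/3)·0.272727) = −0.75 · ln(0.636364) = −0.75 · (-0.451985) = 0.3390.

0.3390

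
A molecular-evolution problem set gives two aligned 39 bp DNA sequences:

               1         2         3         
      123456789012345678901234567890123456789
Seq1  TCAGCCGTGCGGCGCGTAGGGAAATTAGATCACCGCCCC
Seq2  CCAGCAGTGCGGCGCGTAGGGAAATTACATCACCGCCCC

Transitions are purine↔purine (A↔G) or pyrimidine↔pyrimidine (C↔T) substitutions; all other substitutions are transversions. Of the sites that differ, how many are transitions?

1

Mismatches occur at site 1 (T/C, transition), site 6 (C/A, transversion), site 28 (G/C, transversion).
Of the 3 differences, 1 transition and 2 transversions, so the answer is 1.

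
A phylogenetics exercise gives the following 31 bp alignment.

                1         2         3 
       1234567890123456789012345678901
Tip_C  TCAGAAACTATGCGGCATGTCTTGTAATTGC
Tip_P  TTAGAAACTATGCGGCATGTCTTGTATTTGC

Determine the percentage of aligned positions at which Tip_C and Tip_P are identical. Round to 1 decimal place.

The sequences differ at positions 2 (C/T), 27 (A/T).
29 of the 31 sites match, so the percent identity is 29/31 × 100 = 93.5%.

93.5%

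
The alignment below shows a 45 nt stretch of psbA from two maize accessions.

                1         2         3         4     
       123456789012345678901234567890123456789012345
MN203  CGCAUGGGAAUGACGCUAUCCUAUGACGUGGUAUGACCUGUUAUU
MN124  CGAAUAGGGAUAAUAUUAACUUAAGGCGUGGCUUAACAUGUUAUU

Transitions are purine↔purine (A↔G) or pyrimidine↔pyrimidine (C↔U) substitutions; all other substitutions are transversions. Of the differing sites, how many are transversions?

5

Mismatches occur at site 3 (C↔A, transversion), site 6 (G↔A, transition), site 9 (A↔G, transition), site 12 (G↔A, transition), site 14 (C↔U, transition), site 15 (G↔A, transition), site 16 (C↔U, transition), site 19 (U↔A, transversion), site 21 (C↔U, transition), site 24 (U↔A, transversion), site 26 (A↔G, transition), site 32 (U↔C, transition), site 33 (A↔U, transversion), site 35 (G↔A, transition), site 38 (C↔A, transversion).
Of the 15 differences, 10 transitions and 5 transversions, so the answer is 5.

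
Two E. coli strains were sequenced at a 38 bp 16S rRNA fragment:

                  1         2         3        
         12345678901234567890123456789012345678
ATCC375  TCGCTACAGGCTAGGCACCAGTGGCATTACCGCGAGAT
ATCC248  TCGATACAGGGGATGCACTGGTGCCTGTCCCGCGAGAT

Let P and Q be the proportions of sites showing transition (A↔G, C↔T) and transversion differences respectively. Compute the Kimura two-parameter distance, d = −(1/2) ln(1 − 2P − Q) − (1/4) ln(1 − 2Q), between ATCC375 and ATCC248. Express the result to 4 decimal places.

0.3264

Mismatches occur at site 4 (C↔A, transversion), site 11 (C↔G, transversion), site 12 (T↔G, transversion), site 14 (G↔T, transversion), site 19 (C↔T, transition), site 20 (A↔G, transition), site 24 (G↔C, transversion), site 26 (A↔T, transversion), site 27 (T↔G, transversion), site 29 (A↔C, transversion).
Of the 10 differences, 2 transitions and 8 transversions over 38 sites: P = 2/38 = 0.052632, Q = 8/38 = 0.210526.
d = −0.5·ln(0.684210) − 0.25·ln(0.578948) = −0.5·(-0.379490) − 0.25·(-0.546543) = 0.3264.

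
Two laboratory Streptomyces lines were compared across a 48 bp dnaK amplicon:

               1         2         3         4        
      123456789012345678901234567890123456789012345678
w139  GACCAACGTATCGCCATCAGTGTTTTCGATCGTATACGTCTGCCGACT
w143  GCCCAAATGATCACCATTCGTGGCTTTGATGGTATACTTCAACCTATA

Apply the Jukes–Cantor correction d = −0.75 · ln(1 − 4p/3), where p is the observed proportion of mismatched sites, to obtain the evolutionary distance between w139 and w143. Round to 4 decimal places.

Mismatches occur at site 2 (A/C), site 7 (C/A), site 8 (G/T), site 9 (T/G), site 13 (G/A), site 18 (C/T), site 19 (A/C), site 23 (T/G), site 24 (T/C), site 27 (C/T), site 31 (C/G), site 38 (G/T), site 41 (T/A), site 42 (G/A), site 45 (G/T), site 47 (C/T), site 48 (T/A).
p = 17/48 = 0.354167.
d = −0.75 · ln(1 − (4/3)·0.354167) = −0.75 · ln(0.527777) = −0.75 · (-0.639081) = 0.4793.

0.4793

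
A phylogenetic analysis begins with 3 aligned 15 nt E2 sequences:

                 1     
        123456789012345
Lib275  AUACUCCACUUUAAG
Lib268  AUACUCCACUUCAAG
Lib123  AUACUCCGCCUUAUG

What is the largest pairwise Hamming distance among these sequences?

Pairwise Hamming distances:
  Lib275 vs Lib268: 1
  Lib275 vs Lib123: 3
  Lib268 vs Lib123: 4
The largest is 4, between Lib268 and Lib123.

4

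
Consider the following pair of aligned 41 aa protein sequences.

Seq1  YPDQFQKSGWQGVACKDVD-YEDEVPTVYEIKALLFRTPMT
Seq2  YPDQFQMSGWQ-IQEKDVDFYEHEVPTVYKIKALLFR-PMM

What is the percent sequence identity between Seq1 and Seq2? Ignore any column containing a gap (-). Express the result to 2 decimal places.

81.58%

Excluding the 3 gap columns leaves 38 comparable sites.
Differing sites — 7:K/M; 13:V/I; 14:A/Q; 15:C/E; 23:D/H; 30:E/K; 41:T/M.
31 of the 38 comparable sites match, so the percent identity is 31/38 × 100 = 81.58%.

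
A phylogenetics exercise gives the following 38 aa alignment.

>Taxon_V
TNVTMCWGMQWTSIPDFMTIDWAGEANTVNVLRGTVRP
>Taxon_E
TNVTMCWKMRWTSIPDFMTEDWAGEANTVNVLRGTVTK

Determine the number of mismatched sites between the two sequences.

Mismatches occur at site 8 (G/K), site 10 (Q/R), site 20 (I/E), site 37 (R/T), site 38 (P/K).
That gives 5 mismatches out of 38 aligned sites, so the Hamming distance is 5.

5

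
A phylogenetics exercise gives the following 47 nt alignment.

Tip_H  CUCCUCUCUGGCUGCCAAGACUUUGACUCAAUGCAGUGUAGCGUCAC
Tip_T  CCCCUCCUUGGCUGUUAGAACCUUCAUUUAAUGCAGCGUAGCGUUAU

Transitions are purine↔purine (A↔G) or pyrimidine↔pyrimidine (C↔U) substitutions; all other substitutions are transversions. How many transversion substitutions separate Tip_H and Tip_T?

1

The sequences differ at positions 2 (U/C, transition), 7 (U/C, transition), 8 (C/U, transition), 15 (C/U, transition), 16 (C/U, transition), 18 (A/G, transition), 19 (G/A, transition), 22 (U/C, transition), 25 (G/C, transversion), 27 (C/U, transition), 29 (C/U, transition), 37 (U/C, transition), 45 (C/U, transition), 47 (C/U, transition).
Of the 14 differences, 13 transitions and 1 transversion, so the answer is 1.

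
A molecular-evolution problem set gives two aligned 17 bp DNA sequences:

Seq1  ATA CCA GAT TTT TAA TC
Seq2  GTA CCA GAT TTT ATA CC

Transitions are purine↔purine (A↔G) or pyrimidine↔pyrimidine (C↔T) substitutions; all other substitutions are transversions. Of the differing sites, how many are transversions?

2

The sequences differ at positions 1 (A/G, transition), 13 (T/A, transversion), 14 (A/T, transversion), 16 (T/C, transition).
Of the 4 differences, 2 transitions and 2 transversions, so the answer is 2.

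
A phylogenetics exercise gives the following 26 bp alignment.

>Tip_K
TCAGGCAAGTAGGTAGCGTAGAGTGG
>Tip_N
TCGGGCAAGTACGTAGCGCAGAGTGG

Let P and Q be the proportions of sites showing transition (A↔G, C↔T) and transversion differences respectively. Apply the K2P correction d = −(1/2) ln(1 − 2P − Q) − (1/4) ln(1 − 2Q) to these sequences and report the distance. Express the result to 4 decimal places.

0.1268

Mismatches occur at site 3 (A/G, transition), site 12 (G/C, transversion), site 19 (T/C, transition).
Of the 3 differences, 2 transitions and 1 transversion over 26 sites: P = 2/26 = 0.076923, Q = 1/26 = 0.038462.
d = −0.5·ln(0.807692) − 0.25·ln(0.923076) = −0.5·(-0.213574) − 0.25·(-0.080044) = 0.1268.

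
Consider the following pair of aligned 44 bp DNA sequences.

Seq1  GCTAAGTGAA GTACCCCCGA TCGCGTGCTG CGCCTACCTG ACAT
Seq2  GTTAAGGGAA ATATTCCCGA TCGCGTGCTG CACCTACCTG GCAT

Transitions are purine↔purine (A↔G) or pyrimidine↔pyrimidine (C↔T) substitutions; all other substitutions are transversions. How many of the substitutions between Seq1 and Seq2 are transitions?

6

The sequences differ at positions 2 (C/T, transition), 7 (T/G, transversion), 11 (G/A, transition), 14 (C/T, transition), 15 (C/T, transition), 32 (G/A, transition), 41 (A/G, transition).
Of the 7 differences, 6 transitions and 1 transversion, so the answer is 6.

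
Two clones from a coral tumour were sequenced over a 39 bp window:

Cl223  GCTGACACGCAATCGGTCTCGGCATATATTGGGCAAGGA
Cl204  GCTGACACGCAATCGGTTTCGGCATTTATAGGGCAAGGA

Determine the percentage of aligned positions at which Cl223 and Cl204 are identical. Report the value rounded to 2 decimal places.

The sequences differ at positions 18 (C/T), 26 (A/T), 30 (T/A).
36 of the 39 sites match, so the percent identity is 36/39 × 100 = 92.31%.

92.31%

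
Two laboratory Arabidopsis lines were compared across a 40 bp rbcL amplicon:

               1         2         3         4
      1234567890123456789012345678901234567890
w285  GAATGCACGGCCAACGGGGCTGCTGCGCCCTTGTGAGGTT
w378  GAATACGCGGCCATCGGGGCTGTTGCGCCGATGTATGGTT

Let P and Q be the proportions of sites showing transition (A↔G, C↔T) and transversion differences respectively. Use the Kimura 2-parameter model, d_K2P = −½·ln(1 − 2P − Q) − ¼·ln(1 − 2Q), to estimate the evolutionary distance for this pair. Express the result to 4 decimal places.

0.2341

The sequences differ at positions 5 (G/A, transition), 7 (A/G, transition), 14 (A/T, transversion), 23 (C/T, transition), 30 (C/G, transversion), 31 (T/A, transversion), 35 (G/A, transition), 36 (A/T, transversion).
Of the 8 differences, 4 transitions and 4 transversions over 40 sites: P = 4/40 = 0.100000, Q = 4/40 = 0.100000.
d = −0.5·ln(0.700000) − 0.25·ln(0.800000) = −0.5·(-0.356675) − 0.25·(-0.223144) = 0.2341.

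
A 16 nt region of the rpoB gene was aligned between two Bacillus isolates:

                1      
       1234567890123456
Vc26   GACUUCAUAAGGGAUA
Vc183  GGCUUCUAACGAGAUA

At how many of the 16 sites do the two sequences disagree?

5

Differing sites — 2:A/G; 7:A/U; 8:U/A; 10:A/C; 12:G/A.
That gives 5 mismatches out of 16 aligned sites, so the Hamming distance is 5.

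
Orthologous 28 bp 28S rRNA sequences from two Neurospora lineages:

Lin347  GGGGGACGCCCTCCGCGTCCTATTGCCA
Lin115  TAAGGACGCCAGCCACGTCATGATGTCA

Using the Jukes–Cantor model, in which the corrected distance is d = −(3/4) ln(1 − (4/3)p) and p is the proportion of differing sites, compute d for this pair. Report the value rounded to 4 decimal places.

Mismatches occur at site 1 (G↔T), site 2 (G↔A), site 3 (G↔A), site 11 (C↔A), site 12 (T↔G), site 15 (G↔A), site 20 (C↔A), site 22 (A↔G), site 23 (T↔A), site 26 (C↔T).
p = 10/28 = 0.357143.
d = −0.75 · ln(1 − (4/3)·0.357143) = −0.75 · ln(0.523809) = −0.75 · (-0.646628) = 0.4850.

0.4850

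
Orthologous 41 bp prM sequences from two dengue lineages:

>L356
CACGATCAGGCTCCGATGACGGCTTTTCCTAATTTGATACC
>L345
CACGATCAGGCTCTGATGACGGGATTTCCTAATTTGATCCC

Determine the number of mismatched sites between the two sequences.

Differing sites — 14:C/T; 23:C/G; 24:T/A; 39:A/C.
That gives 4 mismatches out of 41 aligned sites, so the Hamming distance is 4.

4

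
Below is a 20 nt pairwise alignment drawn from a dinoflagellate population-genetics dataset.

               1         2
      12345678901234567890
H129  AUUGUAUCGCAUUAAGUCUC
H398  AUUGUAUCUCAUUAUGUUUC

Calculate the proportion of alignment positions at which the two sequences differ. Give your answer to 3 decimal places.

0.150

The sequences differ at positions 9 (G/U), 15 (A/U), 18 (C/U).
There are 3 differences over 20 sites, so p = 3/20 = 0.150.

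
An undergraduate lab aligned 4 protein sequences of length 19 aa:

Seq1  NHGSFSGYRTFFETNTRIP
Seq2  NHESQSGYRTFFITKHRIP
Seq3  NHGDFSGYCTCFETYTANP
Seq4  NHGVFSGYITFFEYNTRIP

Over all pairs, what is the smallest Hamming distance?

3

Pairwise Hamming distances:
  Seq1 vs Seq2: 5
  Seq1 vs Seq3: 6
  Seq1 vs Seq4: 3
  Seq2 vs Seq3: 10
  Seq2 vs Seq4: 8
  Seq3 vs Seq4: 7
The smallest is 3, between Seq1 and Seq4.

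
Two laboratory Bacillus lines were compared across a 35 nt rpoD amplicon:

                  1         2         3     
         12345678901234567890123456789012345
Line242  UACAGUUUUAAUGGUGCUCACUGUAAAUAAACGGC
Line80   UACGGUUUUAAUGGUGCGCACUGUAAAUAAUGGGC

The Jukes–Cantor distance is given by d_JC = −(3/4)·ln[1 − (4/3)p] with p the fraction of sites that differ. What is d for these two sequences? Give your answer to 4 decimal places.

Mismatches occur at site 4 (A/G), site 18 (U/G), site 31 (A/U), site 32 (C/G).
p = 4/35 = 0.114286.
d = −0.75 · ln(1 − (4/3)·0.114286) = −0.75 · ln(0.847619) = −0.75 · (-0.165324) = 0.1240.

0.1240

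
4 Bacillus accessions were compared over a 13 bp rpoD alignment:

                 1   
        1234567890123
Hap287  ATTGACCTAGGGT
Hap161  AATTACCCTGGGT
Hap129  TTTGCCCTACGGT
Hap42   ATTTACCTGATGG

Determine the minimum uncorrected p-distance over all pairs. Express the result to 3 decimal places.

Pairwise Hamming distances:
  Hap287 vs Hap161: 4
  Hap287 vs Hap129: 3
  Hap287 vs Hap42: 5
  Hap161 vs Hap129: 7
  Hap161 vs Hap42: 6
  Hap129 vs Hap42: 7
The smallest is 3 mismatches, between Hap287 and Hap129; p = 3/13 = 0.231.

0.231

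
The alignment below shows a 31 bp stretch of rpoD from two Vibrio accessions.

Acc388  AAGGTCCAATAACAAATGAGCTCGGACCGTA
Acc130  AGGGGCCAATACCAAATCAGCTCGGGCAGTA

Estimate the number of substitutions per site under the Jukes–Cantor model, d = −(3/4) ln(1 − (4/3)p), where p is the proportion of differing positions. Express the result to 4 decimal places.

0.2239

Mismatches occur at site 2 (A→G), site 5 (T→G), site 12 (A→C), site 18 (G→C), site 26 (A→G), site 28 (C→A).
p = 6/31 = 0.193548.
d = −0.75 · ln(1 − (4/3)·0.193548) = −0.75 · ln(0.741936) = −0.75 · (-0.298492) = 0.2239.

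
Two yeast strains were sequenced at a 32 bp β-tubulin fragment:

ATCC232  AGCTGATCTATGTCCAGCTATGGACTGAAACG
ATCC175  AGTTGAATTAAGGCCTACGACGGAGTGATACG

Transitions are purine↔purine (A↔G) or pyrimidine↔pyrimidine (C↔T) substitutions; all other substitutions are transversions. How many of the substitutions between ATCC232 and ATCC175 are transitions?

4

Mismatches occur at site 3 (C↔T, transition), site 7 (T↔A, transversion), site 8 (C↔T, transition), site 11 (T↔A, transversion), site 13 (T↔G, transversion), site 16 (A↔T, transversion), site 17 (G↔A, transition), site 19 (T↔G, transversion), site 21 (T↔C, transition), site 25 (C↔G, transversion), site 29 (A↔T, transversion).
Of the 11 differences, 4 transitions and 7 transversions, so the answer is 4.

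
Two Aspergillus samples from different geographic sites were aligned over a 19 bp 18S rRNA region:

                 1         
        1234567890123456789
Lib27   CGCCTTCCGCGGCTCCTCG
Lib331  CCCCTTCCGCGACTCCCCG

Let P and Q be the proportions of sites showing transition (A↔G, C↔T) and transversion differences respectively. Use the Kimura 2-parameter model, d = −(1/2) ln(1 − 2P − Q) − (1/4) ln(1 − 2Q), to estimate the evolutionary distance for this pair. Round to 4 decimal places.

The sequences differ at positions 2 (G/C, transversion), 12 (G/A, transition), 17 (T/C, transition).
Of the 3 differences, 2 transitions and 1 transversion over 19 sites: P = 2/19 = 0.105263, Q = 1/19 = 0.052632.
d = −0.5·ln(0.736842) − 0.25·ln(0.894736) = −0.5·(-0.305382) − 0.25·(-0.111227) = 0.1805.

0.1805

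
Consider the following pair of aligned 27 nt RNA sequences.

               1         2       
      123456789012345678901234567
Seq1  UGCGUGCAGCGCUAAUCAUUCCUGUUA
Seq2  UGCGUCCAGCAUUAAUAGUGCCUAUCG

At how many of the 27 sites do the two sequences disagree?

9

Mismatches occur at site 6 (G/C), site 11 (G/A), site 12 (C/U), site 17 (C/A), site 18 (A/G), site 20 (U/G), site 24 (G/A), site 26 (U/C), site 27 (A/G).
That gives 9 mismatches out of 27 aligned sites, so the Hamming distance is 9.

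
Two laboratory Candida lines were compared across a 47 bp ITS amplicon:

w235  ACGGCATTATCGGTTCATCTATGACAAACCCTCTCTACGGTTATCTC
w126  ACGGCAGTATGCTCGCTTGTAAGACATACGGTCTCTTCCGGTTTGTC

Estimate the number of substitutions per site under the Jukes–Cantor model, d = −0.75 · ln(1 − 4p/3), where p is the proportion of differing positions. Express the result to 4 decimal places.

0.4937

The sequences differ at positions 7 (T/G), 11 (C/G), 12 (G/C), 13 (G/T), 14 (T/C), 15 (T/G), 17 (A/T), 19 (C/G), 22 (T/A), 27 (A/T), 30 (C/G), 31 (C/G), 37 (A/T), 39 (G/C), 41 (T/G), 43 (A/T), 45 (C/G).
p = 17/47 = 0.361702.
d = −0.75 · ln(1 − (4/3)·0.361702) = −0.75 · ln(0.517731) = −0.75 · (-0.658299) = 0.4937.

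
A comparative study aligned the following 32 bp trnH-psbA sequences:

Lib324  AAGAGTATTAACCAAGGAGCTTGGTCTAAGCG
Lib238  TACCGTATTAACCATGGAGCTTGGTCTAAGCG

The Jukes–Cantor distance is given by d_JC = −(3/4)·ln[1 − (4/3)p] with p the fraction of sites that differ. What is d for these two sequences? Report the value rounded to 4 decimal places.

The sequences differ at positions 1 (A/T), 3 (G/C), 4 (A/C), 15 (A/T).
p = 4/32 = 0.125000.
d = −0.75 · ln(1 − (4/3)·0.125000) = −0.75 · ln(0.833333) = −0.75 · (-0.182322) = 0.1367.

0.1367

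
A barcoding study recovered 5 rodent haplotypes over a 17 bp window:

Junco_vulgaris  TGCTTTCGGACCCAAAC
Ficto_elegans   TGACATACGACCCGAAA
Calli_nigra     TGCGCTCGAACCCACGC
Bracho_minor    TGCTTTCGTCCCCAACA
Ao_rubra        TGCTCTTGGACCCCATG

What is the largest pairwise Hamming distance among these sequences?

Pairwise Hamming distances:
  Junco_vulgaris vs Ficto_elegans: 7
  Junco_vulgaris vs Calli_nigra: 5
  Junco_vulgaris vs Bracho_minor: 4
  Junco_vulgaris vs Ao_rubra: 5
  Ficto_elegans vs Calli_nigra: 10
  Ficto_elegans vs Bracho_minor: 9
  Ficto_elegans vs Ao_rubra: 8
  Calli_nigra vs Bracho_minor: 7
  Calli_nigra vs Ao_rubra: 7
  Bracho_minor vs Ao_rubra: 7
The largest is 10, between Ficto_elegans and Calli_nigra.

10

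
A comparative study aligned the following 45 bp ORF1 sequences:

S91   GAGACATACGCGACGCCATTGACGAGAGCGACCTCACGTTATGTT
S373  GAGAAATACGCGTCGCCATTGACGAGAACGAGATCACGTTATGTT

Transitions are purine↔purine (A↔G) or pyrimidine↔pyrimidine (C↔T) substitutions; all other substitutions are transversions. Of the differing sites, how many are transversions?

4

The sequences differ at positions 5 (C/A, transversion), 13 (A/T, transversion), 28 (G/A, transition), 32 (C/G, transversion), 33 (C/A, transversion).
Of the 5 differences, 1 transition and 4 transversions, so the answer is 4.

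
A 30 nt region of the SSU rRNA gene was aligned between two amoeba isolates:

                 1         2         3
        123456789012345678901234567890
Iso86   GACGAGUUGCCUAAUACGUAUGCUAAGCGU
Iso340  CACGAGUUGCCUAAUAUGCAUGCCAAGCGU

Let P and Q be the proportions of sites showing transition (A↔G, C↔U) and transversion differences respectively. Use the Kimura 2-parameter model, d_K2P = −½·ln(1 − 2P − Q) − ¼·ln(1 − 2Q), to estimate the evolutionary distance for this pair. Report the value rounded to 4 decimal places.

0.1501

Differing sites — 1:G/C (Tv); 17:C/U (Ti); 19:U/C (Ti); 24:U/C (Ti).
Of the 4 differences, 3 transitions and 1 transversion over 30 sites: P = 3/30 = 0.100000, Q = 1/30 = 0.033333.
d = −0.5·ln(0.766667) − 0.25·ln(0.933334) = −0.5·(-0.265703) − 0.25·(-0.068992) = 0.1501.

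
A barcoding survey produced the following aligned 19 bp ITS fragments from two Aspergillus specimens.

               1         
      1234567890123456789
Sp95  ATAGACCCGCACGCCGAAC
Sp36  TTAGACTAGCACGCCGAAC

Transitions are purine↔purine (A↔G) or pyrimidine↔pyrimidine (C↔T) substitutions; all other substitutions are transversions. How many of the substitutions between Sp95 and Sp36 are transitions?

Differing sites — 1:A/T (Tv); 7:C/T (Ti); 8:C/A (Tv).
Of the 3 differences, 1 transition and 2 transversions, so the answer is 1.

1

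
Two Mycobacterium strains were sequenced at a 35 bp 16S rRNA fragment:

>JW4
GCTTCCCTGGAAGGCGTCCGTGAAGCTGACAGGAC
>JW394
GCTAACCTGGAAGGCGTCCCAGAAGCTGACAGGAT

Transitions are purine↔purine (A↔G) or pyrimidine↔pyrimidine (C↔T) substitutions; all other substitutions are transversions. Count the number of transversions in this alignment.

Differing sites — 4:T/A (Tv); 5:C/A (Tv); 20:G/C (Tv); 21:T/A (Tv); 35:C/T (Ti).
Of the 5 differences, 1 transition and 4 transversions, so the answer is 4.

4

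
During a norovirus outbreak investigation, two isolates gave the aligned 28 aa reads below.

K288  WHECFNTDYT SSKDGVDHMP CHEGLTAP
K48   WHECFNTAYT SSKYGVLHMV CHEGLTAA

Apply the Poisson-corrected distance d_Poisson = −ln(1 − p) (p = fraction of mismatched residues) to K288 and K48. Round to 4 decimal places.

The sequences differ at positions 8 (D/A), 14 (D/Y), 17 (D/L), 20 (P/V), 28 (P/A).
p = 5/28 = 0.178571.
d = −ln(1 − 0.178571) = −ln(0.821429) = 0.1967.

0.1967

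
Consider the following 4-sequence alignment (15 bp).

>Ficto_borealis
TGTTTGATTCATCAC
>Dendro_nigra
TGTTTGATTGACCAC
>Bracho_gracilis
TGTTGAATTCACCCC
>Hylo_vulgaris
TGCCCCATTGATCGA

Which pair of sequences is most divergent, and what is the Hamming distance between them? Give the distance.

Pairwise Hamming distances:
  Ficto_borealis vs Dendro_nigra: 2
  Ficto_borealis vs Bracho_gracilis: 4
  Ficto_borealis vs Hylo_vulgaris: 7
  Dendro_nigra vs Bracho_gracilis: 4
  Dendro_nigra vs Hylo_vulgaris: 7
  Bracho_gracilis vs Hylo_vulgaris: 8
The largest is 8, between Bracho_gracilis and Hylo_vulgaris.

8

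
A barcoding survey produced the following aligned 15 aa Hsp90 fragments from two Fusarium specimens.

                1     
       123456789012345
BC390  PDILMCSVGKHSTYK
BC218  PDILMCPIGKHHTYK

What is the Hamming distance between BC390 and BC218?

Mismatches occur at site 7 (S→P), site 8 (V→I), site 12 (S→H).
That gives 3 mismatches out of 15 aligned sites, so the Hamming distance is 3.

3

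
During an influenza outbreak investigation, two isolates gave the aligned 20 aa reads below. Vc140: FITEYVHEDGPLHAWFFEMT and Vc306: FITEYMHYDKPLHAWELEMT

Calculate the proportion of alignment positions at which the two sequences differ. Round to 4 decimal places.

0.2500

Mismatches occur at site 6 (V→M), site 8 (E→Y), site 10 (G→K), site 16 (F→E), site 17 (F→L).
There are 5 differences over 20 sites, so p = 5/20 = 0.2500.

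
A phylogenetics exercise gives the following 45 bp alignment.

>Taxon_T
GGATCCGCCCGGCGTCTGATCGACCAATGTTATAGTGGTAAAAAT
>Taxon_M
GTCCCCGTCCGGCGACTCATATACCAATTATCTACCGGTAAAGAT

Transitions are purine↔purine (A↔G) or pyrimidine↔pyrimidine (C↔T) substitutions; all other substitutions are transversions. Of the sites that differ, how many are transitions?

Mismatches occur at site 2 (G↔T, transversion), site 3 (A↔C, transversion), site 4 (T↔C, transition), site 8 (C↔T, transition), site 15 (T↔A, transversion), site 18 (G↔C, transversion), site 21 (C↔A, transversion), site 22 (G↔T, transversion), site 29 (G↔T, transversion), site 30 (T↔A, transversion), site 32 (A↔C, transversion), site 35 (G↔C, transversion), site 36 (T↔C, transition), site 43 (A↔G, transition).
Of the 14 differences, 4 transitions and 10 transversions, so the answer is 4.

4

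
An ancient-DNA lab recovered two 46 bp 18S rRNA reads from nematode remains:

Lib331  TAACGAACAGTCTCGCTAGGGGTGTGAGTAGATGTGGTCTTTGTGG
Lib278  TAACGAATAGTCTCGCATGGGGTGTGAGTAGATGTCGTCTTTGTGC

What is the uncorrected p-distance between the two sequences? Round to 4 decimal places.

Differing sites — 8:C/T; 17:T/A; 18:A/T; 36:G/C; 46:G/C.
There are 5 differences over 46 sites, so p = 5/46 = 0.1087.

0.1087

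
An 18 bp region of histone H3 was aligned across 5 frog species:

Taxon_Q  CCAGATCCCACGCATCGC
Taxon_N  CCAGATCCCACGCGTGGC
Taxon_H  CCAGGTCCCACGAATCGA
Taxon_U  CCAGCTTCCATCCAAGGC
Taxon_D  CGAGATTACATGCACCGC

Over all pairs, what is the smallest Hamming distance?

2

Pairwise Hamming distances:
  Taxon_Q vs Taxon_N: 2
  Taxon_Q vs Taxon_H: 3
  Taxon_Q vs Taxon_U: 6
  Taxon_Q vs Taxon_D: 5
  Taxon_N vs Taxon_H: 5
  Taxon_N vs Taxon_U: 6
  Taxon_N vs Taxon_D: 7
  Taxon_H vs Taxon_U: 8
  Taxon_H vs Taxon_D: 8
  Taxon_U vs Taxon_D: 6
The smallest is 2, between Taxon_Q and Taxon_N.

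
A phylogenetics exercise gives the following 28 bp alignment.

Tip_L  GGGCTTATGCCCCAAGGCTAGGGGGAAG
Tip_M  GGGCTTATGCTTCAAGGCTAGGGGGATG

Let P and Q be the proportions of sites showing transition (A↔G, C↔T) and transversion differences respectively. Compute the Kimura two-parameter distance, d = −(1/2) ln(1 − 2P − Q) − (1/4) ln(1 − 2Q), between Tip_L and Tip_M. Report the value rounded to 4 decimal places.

0.1169

Mismatches occur at site 11 (C/T, transition), site 12 (C/T, transition), site 27 (A/T, transversion).
Of the 3 differences, 2 transitions and 1 transversion over 28 sites: P = 2/28 = 0.071429, Q = 1/28 = 0.035714.
d = −0.5·ln(0.821428) − 0.25·ln(0.928572) = −0.5·(-0.196711) − 0.25·(-0.074107) = 0.1169.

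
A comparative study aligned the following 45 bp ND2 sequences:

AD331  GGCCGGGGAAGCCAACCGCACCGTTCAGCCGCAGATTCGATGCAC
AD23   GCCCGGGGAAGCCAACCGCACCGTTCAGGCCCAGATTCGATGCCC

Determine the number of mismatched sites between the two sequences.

4

Mismatches occur at site 2 (G/C), site 29 (C/G), site 31 (G/C), site 44 (A/C).
That gives 4 mismatches out of 45 aligned sites, so the Hamming distance is 4.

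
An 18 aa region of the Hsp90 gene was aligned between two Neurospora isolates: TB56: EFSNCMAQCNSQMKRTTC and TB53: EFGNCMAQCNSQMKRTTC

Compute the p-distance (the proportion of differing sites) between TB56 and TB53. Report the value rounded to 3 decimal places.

0.056

A single mismatch occurs at site 3 (S↔G).
There are 1 differences over 18 sites, so p = 1/18 = 0.056.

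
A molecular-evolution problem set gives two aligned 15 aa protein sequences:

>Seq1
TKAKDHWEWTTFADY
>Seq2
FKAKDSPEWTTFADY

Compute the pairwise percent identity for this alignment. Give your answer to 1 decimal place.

Mismatches occur at site 1 (T→F), site 6 (H→S), site 7 (W→P).
12 of the 15 sites match, so the percent identity is 12/15 × 100 = 80.0%.

80.0%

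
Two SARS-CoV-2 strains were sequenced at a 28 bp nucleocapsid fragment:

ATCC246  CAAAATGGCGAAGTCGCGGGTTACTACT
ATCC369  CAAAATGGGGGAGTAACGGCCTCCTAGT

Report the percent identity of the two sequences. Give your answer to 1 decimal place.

The sequences differ at positions 9 (C/G), 11 (A/G), 15 (C/A), 16 (G/A), 20 (G/C), 21 (T/C), 23 (A/C), 27 (C/G).
20 of the 28 sites match, so the percent identity is 20/28 × 100 = 71.4%.

71.4%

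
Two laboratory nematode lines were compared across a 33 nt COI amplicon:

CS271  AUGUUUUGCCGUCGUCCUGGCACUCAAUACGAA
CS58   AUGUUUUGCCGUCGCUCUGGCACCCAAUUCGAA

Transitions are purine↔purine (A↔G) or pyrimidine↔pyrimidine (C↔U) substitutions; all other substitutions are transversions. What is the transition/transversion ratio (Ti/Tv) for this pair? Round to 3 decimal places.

3.000

The sequences differ at positions 15 (U/C, transition), 16 (C/U, transition), 24 (U/C, transition), 29 (A/U, transversion).
Of the 4 differences, 3 transitions and 1 transversion, so Ti/Tv = 3/1 = 3.000.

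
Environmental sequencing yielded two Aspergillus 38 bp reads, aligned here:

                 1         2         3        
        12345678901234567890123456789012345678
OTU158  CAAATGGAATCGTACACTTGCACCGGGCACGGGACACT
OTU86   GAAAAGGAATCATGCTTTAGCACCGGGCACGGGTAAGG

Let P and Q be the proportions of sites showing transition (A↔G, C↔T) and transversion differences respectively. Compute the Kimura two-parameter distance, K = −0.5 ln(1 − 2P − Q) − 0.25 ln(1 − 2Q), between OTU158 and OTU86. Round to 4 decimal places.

0.3664

The sequences differ at positions 1 (C/G, transversion), 5 (T/A, transversion), 12 (G/A, transition), 14 (A/G, transition), 16 (A/T, transversion), 17 (C/T, transition), 19 (T/A, transversion), 34 (A/T, transversion), 35 (C/A, transversion), 37 (C/G, transversion), 38 (T/G, transversion).
Of the 11 differences, 3 transitions and 8 transversions over 38 sites: P = 3/38 = 0.078947, Q = 8/38 = 0.210526.
d = −0.5·ln(0.631580) − 0.25·ln(0.578948) = −0.5·(-0.459531) − 0.25·(-0.546543) = 0.3664.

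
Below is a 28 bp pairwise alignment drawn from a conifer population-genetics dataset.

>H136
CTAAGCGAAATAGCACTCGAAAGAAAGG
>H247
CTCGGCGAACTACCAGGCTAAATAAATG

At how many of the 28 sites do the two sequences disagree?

Differing sites — 3:A/C; 4:A/G; 10:A/C; 13:G/C; 16:C/G; 17:T/G; 19:G/T; 23:G/T; 27:G/T.
That gives 9 mismatches out of 28 aligned sites, so the Hamming distance is 9.

9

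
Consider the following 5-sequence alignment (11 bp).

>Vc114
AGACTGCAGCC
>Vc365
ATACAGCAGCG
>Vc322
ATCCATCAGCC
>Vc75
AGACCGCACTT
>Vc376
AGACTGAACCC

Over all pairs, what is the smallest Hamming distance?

Pairwise Hamming distances:
  Vc114 vs Vc365: 3
  Vc114 vs Vc322: 4
  Vc114 vs Vc75: 4
  Vc114 vs Vc376: 2
  Vc365 vs Vc322: 3
  Vc365 vs Vc75: 5
  Vc365 vs Vc376: 5
  Vc322 vs Vc75: 7
  Vc322 vs Vc376: 6
  Vc75 vs Vc376: 4
The smallest is 2, between Vc114 and Vc376.

2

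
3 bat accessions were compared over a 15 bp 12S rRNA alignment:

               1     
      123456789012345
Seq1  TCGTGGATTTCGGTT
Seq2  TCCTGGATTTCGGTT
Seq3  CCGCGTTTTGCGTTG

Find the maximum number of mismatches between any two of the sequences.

8

Pairwise Hamming distances:
  Seq1 vs Seq2: 1
  Seq1 vs Seq3: 7
  Seq2 vs Seq3: 8
The largest is 8, between Seq2 and Seq3.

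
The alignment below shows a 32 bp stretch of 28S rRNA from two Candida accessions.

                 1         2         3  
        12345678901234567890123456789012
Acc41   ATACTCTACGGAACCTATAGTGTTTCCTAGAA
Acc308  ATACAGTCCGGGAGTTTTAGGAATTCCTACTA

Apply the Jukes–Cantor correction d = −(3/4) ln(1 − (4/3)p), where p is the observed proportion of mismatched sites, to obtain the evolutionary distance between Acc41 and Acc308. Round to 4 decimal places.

0.5199

Mismatches occur at site 5 (T/A), site 6 (C/G), site 8 (A/C), site 12 (A/G), site 14 (C/G), site 15 (C/T), site 17 (A/T), site 21 (T/G), site 22 (G/A), site 23 (T/A), site 30 (G/C), site 31 (A/T).
p = 12/32 = 0.375000.
d = −0.75 · ln(1 − (4/3)·0.375000) = −0.75 · ln(0.500000) = −0.75 · (-0.693147) = 0.5199.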